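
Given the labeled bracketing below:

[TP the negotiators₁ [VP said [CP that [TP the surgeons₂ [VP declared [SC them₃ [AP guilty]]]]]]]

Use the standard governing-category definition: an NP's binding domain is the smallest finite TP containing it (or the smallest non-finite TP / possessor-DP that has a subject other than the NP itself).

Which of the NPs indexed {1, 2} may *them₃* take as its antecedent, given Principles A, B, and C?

*them* is a pronoun, so Principle B applies: it must be free in its binding domain.
Binding domain of *them₃*: the embedded TP, whose subject is the surgeons₂.
*the negotiators₁* c-commands the pronoun but from outside its binding domain, and is not c-commanded by it → coindexation permitted.
*the surgeons₂* c-commands the pronoun within its binding domain → coindexation would violate Principle B.

{1}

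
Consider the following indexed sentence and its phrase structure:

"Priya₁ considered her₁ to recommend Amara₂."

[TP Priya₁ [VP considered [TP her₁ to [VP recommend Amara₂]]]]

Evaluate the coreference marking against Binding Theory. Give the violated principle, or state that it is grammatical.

The two coindexed NPs are *Priya₁* and *her₁*.
*her₁* is a pronoun. Its binding domain is the matrix TP, whose subject is Priya₁.
*Priya₁* c-commands it within that domain and carries the same index.
The pronoun is locally bound → Principle B violation.

Principle B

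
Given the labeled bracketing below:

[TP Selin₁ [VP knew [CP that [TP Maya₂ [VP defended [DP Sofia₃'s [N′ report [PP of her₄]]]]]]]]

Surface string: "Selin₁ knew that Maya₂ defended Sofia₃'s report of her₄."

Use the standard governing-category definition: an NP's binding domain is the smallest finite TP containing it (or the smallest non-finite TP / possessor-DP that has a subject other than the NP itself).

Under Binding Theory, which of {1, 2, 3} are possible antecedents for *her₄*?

*her* is a pronoun, so Principle B applies: it must be free in its binding domain.
Binding domain of *her₄*: the possessed DP, whose subject is Sofia₃.
*Selin₁* c-commands the pronoun but from outside its binding domain, and is not c-commanded by it → coindexation permitted.
*Maya₂* c-commands the pronoun but from outside its binding domain, and is not c-commanded by it → coindexation permitted.
*Sofia₃* c-commands the pronoun within its binding domain → coindexation would violate Principle B.

{1, 2}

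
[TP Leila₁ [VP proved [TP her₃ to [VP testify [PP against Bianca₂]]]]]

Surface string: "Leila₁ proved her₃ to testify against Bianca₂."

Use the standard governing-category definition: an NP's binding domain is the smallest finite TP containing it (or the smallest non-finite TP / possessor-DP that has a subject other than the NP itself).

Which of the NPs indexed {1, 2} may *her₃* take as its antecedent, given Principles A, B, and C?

*her* is a pronoun, so Principle B applies: it must be free in its binding domain.
Binding domain of *her₃*: the matrix TP, whose subject is Leila₁.
*Leila₁* c-commands the pronoun within its binding domain → coindexation would violate Principle B.
*Bianca₂*: the pronoun c-commands this R-expression → coindexation would violate Principle C on *Bianca₂*.

none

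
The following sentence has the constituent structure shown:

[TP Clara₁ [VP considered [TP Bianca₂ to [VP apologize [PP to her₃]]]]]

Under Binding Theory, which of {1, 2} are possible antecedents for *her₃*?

{1}

*her* is a pronoun, so Principle B applies: it must be free in its binding domain.
Binding domain of *her₃*: the embedded TP, whose subject is Bianca₂.
*Clara₁* c-commands the pronoun but from outside its binding domain, and is not c-commanded by it → coindexation permitted.
*Bianca₂* c-commands the pronoun within its binding domain → coindexation would violate Principle B.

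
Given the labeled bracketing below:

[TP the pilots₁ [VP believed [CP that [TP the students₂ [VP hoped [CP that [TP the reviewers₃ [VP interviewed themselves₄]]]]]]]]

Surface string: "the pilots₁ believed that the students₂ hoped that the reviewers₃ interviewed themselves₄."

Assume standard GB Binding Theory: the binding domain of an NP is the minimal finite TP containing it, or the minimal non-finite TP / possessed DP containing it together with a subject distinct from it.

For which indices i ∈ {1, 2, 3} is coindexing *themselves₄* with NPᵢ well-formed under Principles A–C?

{3}

*themselves* is an anaphor, so Principle A applies: it must be bound in its binding domain.
Binding domain of *themselves₄*: the embedded TP, whose subject is the reviewers₃.
*the pilots₁* c-commands the anaphor but is outside its binding domain → cannot satisfy Principle A.
*the students₂* c-commands the anaphor but is outside its binding domain → cannot satisfy Principle A.
*the reviewers₃* c-commands the anaphor within its binding domain → licit binder.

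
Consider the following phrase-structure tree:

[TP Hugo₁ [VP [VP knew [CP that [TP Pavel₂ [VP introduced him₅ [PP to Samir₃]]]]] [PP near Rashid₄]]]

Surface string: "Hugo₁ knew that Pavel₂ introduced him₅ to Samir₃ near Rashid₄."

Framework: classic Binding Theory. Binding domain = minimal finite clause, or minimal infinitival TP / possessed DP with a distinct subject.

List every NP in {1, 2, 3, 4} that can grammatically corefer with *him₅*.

{1, 4}

*him* is a pronoun, so Principle B applies: it must be free in its binding domain.
Binding domain of *him₅*: the embedded TP, whose subject is Pavel₂.
*Hugo₁* c-commands the pronoun but from outside its binding domain, and is not c-commanded by it → coindexation permitted.
*Pavel₂* c-commands the pronoun within its binding domain → coindexation would violate Principle B.
*Samir₃*: the pronoun c-commands this R-expression → coindexation would violate Principle C on *Samir₃*.
*Rashid₄* and the pronoun do not c-command one another → neither Principle B nor Principle C is at stake; coindexation permitted.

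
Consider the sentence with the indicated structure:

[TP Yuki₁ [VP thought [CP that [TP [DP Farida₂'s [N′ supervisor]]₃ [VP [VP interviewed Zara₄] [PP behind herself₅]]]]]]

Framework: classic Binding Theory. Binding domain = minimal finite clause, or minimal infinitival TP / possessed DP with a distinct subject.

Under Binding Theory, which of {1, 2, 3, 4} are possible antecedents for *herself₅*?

{3}

*herself* is an anaphor, so Principle A applies: it must be bound in its binding domain.
Binding domain of *herself₅*: the embedded TP, whose subject is [Farida₂'s supervisor]₃.
*Yuki₁* c-commands the anaphor but is outside its binding domain → cannot satisfy Principle A.
*Farida₂* does not c-command the anaphor → cannot bind it.
*[Farida₂'s supervisor]₃* c-commands the anaphor within its binding domain → licit binder.
*Zara₄* does not c-command the anaphor → cannot bind it.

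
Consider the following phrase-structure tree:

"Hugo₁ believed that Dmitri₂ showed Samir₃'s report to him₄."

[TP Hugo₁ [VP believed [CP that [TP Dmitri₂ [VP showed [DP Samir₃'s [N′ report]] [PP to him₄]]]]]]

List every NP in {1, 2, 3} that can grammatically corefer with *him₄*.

{1, 3}

*him* is a pronoun, so Principle B applies: it must be free in its binding domain.
Binding domain of *him₄*: the embedded TP, whose subject is Dmitri₂.
*Hugo₁* c-commands the pronoun but from outside its binding domain, and is not c-commanded by it → coindexation permitted.
*Dmitri₂* c-commands the pronoun within its binding domain → coindexation would violate Principle B.
*Samir₃* and the pronoun do not c-command one another → neither Principle B nor Principle C is at stake; coindexation permitted.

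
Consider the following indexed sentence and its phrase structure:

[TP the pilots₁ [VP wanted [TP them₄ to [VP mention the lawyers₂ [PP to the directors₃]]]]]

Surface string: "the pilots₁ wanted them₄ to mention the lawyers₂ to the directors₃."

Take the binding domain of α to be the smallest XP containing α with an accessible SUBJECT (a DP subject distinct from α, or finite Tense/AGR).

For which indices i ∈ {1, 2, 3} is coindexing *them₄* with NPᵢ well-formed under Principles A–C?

none

*them* is a pronoun, so Principle B applies: it must be free in its binding domain.
Binding domain of *them₄*: the matrix TP, whose subject is the pilots₁.
*the pilots₁* c-commands the pronoun within its binding domain → coindexation would violate Principle B.
*the lawyers₂*: the pronoun c-commands this R-expression → coindexation would violate Principle C on *the lawyers₂*.
*the directors₃*: the pronoun c-commands this R-expression → coindexation would violate Principle C on *the directors₃*.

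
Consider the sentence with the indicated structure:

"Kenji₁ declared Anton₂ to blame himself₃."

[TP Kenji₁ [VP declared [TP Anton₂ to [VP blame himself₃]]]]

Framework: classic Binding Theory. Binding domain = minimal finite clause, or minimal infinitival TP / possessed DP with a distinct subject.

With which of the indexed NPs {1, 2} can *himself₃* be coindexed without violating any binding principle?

{2}

*himself* is an anaphor, so Principle A applies: it must be bound in its binding domain.
Binding domain of *himself₃*: the embedded TP, whose subject is Anton₂.
*Kenji₁* c-commands the anaphor but is outside its binding domain → cannot satisfy Principle A.
*Anton₂* c-commands the anaphor within its binding domain → licit binder.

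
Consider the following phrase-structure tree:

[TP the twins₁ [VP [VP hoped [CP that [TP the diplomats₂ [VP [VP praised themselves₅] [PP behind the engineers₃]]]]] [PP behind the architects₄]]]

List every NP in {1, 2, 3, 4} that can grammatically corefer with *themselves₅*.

*themselves* is an anaphor, so Principle A applies: it must be bound in its binding domain.
Binding domain of *themselves₅*: the embedded TP, whose subject is the diplomats₂.
*the twins₁* c-commands the anaphor but is outside its binding domain → cannot satisfy Principle A.
*the diplomats₂* c-commands the anaphor within its binding domain → licit binder.
*the engineers₃* does not c-command the anaphor → cannot bind it.
*the architects₄* does not c-command the anaphor → cannot bind it.

{2}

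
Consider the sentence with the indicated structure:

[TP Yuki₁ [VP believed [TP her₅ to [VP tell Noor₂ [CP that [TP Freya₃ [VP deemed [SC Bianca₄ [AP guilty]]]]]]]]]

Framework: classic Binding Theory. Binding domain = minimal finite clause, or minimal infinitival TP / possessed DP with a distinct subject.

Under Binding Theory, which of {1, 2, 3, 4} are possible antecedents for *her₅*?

none

*her* is a pronoun, so Principle B applies: it must be free in its binding domain.
Binding domain of *her₅*: the matrix TP, whose subject is Yuki₁.
*Yuki₁* c-commands the pronoun within its binding domain → coindexation would violate Principle B.
*Noor₂*: the pronoun c-commands this R-expression → coindexation would violate Principle C on *Noor₂*.
*Freya₃*: the pronoun c-commands this R-expression → coindexation would violate Principle C on *Freya₃*.
*Bianca₄*: the pronoun c-commands this R-expression → coindexation would violate Principle C on *Bianca₄*.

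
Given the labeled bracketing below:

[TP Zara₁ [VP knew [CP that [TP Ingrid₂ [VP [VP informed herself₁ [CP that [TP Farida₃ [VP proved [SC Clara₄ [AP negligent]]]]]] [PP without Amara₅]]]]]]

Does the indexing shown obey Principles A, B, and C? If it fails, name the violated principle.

The two coindexed NPs are *Zara₁* and *herself₁*.
*herself₁* is an anaphor. Principle A requires it to be bound within its binding domain — the embedded TP, whose subject is Ingrid₂.
Within that domain it is c-commanded by *Ingrid₂*, which does not share its index.
*Zara₁* does c-command the anaphor, but from outside its binding domain.
The anaphor is unbound in its domain → Principle A violation.

Principle A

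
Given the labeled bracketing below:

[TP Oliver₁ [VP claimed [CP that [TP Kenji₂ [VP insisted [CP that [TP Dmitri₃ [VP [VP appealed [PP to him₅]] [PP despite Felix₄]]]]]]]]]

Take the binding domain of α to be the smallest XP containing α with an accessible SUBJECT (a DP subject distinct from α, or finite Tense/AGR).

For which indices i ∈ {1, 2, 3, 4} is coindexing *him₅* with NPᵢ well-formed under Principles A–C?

{1, 2, 4}

*him* is a pronoun, so Principle B applies: it must be free in its binding domain.
Binding domain of *him₅*: the embedded TP, whose subject is Dmitri₃.
*Oliver₁* c-commands the pronoun but from outside its binding domain, and is not c-commanded by it → coindexation permitted.
*Kenji₂* c-commands the pronoun but from outside its binding domain, and is not c-commanded by it → coindexation permitted.
*Dmitri₃* c-commands the pronoun within its binding domain → coindexation would violate Principle B.
*Felix₄* and the pronoun do not c-command one another → neither Principle B nor Principle C is at stake; coindexation permitted.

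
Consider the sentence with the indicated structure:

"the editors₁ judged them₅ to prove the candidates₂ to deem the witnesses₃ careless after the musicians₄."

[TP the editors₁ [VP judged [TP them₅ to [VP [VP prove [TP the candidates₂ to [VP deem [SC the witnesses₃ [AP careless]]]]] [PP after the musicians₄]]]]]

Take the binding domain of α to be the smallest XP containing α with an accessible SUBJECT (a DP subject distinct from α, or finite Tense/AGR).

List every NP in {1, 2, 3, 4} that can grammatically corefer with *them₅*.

none

*them* is a pronoun, so Principle B applies: it must be free in its binding domain.
Binding domain of *them₅*: the matrix TP, whose subject is the editors₁.
*the editors₁* c-commands the pronoun within its binding domain → coindexation would violate Principle B.
*the candidates₂*: the pronoun c-commands this R-expression → coindexation would violate Principle C on *the candidates₂*.
*the witnesses₃*: the pronoun c-commands this R-expression → coindexation would violate Principle C on *the witnesses₃*.
*the musicians₄*: the pronoun c-commands this R-expression → coindexation would violate Principle C on *the musicians₄*.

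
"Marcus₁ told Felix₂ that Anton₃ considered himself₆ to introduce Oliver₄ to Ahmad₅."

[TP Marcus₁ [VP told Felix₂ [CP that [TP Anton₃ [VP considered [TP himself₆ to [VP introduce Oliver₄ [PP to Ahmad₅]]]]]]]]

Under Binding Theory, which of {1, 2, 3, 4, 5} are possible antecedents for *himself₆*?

{3}

*himself* is an anaphor, so Principle A applies: it must be bound in its binding domain.
Binding domain of *himself₆*: the embedded TP, whose subject is Anton₃.
*Marcus₁* c-commands the anaphor but is outside its binding domain → cannot satisfy Principle A.
*Felix₂* c-commands the anaphor but is outside its binding domain → cannot satisfy Principle A.
*Anton₃* c-commands the anaphor within its binding domain → licit binder.
*Oliver₄* does not c-command the anaphor → cannot bind it.
*Ahmad₅* does not c-command the anaphor → cannot bind it.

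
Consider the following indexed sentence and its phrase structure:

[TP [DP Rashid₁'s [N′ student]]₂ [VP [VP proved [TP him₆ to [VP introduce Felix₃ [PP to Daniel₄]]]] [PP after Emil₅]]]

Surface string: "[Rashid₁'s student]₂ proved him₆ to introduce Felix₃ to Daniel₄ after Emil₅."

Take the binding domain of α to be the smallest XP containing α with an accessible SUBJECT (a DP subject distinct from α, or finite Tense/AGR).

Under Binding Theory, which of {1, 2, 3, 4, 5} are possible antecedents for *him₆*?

{1, 5}

*him* is a pronoun, so Principle B applies: it must be free in its binding domain.
Binding domain of *him₆*: the matrix TP, whose subject is [Rashid₁'s student]₂.
*Rashid₁* and the pronoun do not c-command one another → neither Principle B nor Principle C is at stake; coindexation permitted.
*[Rashid₁'s student]₂* c-commands the pronoun within its binding domain → coindexation would violate Principle B.
*Felix₃*: the pronoun c-commands this R-expression → coindexation would violate Principle C on *Felix₃*.
*Daniel₄*: the pronoun c-commands this R-expression → coindexation would violate Principle C on *Daniel₄*.
*Emil₅* and the pronoun do not c-command one another → neither Principle B nor Principle C is at stake; coindexation permitted.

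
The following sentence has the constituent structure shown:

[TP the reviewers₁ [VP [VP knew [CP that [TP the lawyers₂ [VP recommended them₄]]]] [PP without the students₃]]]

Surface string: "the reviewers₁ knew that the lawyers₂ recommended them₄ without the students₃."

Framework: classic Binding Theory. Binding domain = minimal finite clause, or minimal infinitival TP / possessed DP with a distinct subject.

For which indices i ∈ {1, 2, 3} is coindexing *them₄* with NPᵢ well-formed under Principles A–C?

{1, 3}

*them* is a pronoun, so Principle B applies: it must be free in its binding domain.
Binding domain of *them₄*: the embedded TP, whose subject is the lawyers₂.
*the reviewers₁* c-commands the pronoun but from outside its binding domain, and is not c-commanded by it → coindexation permitted.
*the lawyers₂* c-commands the pronoun within its binding domain → coindexation would violate Principle B.
*the students₃* and the pronoun do not c-command one another → neither Principle B nor Principle C is at stake; coindexation permitted.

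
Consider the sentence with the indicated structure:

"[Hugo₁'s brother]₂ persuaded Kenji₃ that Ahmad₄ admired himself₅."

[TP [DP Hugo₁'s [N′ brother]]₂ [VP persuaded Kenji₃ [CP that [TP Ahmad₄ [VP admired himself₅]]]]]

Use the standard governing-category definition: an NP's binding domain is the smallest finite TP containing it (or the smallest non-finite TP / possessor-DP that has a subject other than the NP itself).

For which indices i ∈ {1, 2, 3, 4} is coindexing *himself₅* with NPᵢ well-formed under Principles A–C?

*himself* is an anaphor, so Principle A applies: it must be bound in its binding domain.
Binding domain of *himself₅*: the embedded TP, whose subject is Ahmad₄.
*Hugo₁* does not c-command the anaphor → cannot bind it.
*[Hugo₁'s brother]₂* c-commands the anaphor but is outside its binding domain → cannot satisfy Principle A.
*Kenji₃* c-commands the anaphor but is outside its binding domain → cannot satisfy Principle A.
*Ahmad₄* c-commands the anaphor within its binding domain → licit binder.

{4}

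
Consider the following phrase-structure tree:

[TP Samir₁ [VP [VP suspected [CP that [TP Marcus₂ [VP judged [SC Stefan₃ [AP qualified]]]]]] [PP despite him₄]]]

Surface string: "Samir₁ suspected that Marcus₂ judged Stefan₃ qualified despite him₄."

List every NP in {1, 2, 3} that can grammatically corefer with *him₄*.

{2, 3}

*him* is a pronoun, so Principle B applies: it must be free in its binding domain.
Binding domain of *him₄*: the matrix TP, whose subject is Samir₁.
*Samir₁* c-commands the pronoun within its binding domain → coindexation would violate Principle B.
*Marcus₂* and the pronoun do not c-command one another → neither Principle B nor Principle C is at stake; coindexation permitted.
*Stefan₃* and the pronoun do not c-command one another → neither Principle B nor Principle C is at stake; coindexation permitted.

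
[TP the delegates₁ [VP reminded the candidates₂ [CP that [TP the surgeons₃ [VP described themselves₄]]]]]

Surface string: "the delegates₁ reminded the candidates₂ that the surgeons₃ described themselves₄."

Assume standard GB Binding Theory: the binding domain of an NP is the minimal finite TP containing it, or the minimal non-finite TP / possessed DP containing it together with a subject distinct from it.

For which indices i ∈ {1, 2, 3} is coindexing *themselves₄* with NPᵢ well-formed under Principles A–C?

*themselves* is an anaphor, so Principle A applies: it must be bound in its binding domain.
Binding domain of *themselves₄*: the embedded TP, whose subject is the surgeons₃.
*the delegates₁* c-commands the anaphor but is outside its binding domain → cannot satisfy Principle A.
*the candidates₂* c-commands the anaphor but is outside its binding domain → cannot satisfy Principle A.
*the surgeons₃* c-commands the anaphor within its binding domain → licit binder.

{3}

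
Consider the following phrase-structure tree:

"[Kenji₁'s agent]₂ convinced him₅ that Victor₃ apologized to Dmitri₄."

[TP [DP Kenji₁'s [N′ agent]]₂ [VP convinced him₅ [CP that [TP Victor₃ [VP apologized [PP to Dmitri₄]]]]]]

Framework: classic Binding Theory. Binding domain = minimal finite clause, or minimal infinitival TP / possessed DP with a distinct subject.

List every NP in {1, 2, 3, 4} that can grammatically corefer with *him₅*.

*him* is a pronoun, so Principle B applies: it must be free in its binding domain.
Binding domain of *him₅*: the matrix TP, whose subject is [Kenji₁'s agent]₂.
*Kenji₁* and the pronoun do not c-command one another → neither Principle B nor Principle C is at stake; coindexation permitted.
*[Kenji₁'s agent]₂* c-commands the pronoun within its binding domain → coindexation would violate Principle B.
*Victor₃*: the pronoun c-commands this R-expression → coindexation would violate Principle C on *Victor₃*.
*Dmitri₄*: the pronoun c-commands this R-expression → coindexation would violate Principle C on *Dmitri₄*.

{1}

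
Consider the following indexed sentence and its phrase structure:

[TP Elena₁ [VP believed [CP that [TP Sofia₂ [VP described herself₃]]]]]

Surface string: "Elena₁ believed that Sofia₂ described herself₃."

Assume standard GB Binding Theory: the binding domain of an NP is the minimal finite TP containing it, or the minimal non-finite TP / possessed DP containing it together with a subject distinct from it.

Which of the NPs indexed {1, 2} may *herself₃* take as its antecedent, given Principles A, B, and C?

{2}

*herself* is an anaphor, so Principle A applies: it must be bound in its binding domain.
Binding domain of *herself₃*: the embedded TP, whose subject is Sofia₂.
*Elena₁* c-commands the anaphor but is outside its binding domain → cannot satisfy Principle A.
*Sofia₂* c-commands the anaphor within its binding domain → licit binder.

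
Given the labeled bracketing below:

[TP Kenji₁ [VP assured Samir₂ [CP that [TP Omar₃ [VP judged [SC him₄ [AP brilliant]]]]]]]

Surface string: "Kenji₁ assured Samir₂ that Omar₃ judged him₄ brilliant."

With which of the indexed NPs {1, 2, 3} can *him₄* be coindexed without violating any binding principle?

*him* is a pronoun, so Principle B applies: it must be free in its binding domain.
Binding domain of *him₄*: the embedded TP, whose subject is Omar₃.
*Kenji₁* c-commands the pronoun but from outside its binding domain, and is not c-commanded by it → coindexation permitted.
*Samir₂* c-commands the pronoun but from outside its binding domain, and is not c-commanded by it → coindexation permitted.
*Omar₃* c-commands the pronoun within its binding domain → coindexation would violate Principle B.

{1, 2}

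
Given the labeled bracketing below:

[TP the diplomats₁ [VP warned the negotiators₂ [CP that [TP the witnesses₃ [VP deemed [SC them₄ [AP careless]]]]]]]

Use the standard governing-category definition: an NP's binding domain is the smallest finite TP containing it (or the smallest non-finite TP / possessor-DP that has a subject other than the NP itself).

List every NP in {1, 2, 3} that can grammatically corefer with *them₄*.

*them* is a pronoun, so Principle B applies: it must be free in its binding domain.
Binding domain of *them₄*: the embedded TP, whose subject is the witnesses₃.
*the diplomats₁* c-commands the pronoun but from outside its binding domain, and is not c-commanded by it → coindexation permitted.
*the negotiators₂* c-commands the pronoun but from outside its binding domain, and is not c-commanded by it → coindexation permitted.
*the witnesses₃* c-commands the pronoun within its binding domain → coindexation would violate Principle B.

{1, 2}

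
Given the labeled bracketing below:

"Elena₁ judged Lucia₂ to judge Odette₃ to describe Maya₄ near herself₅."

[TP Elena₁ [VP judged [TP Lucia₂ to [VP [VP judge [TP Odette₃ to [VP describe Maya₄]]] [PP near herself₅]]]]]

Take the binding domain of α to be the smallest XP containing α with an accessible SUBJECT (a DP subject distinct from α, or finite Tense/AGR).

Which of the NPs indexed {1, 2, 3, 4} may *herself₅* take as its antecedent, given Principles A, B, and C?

*herself* is an anaphor, so Principle A applies: it must be bound in its binding domain.
Binding domain of *herself₅*: the embedded TP, whose subject is Lucia₂.
*Elena₁* c-commands the anaphor but is outside its binding domain → cannot satisfy Principle A.
*Lucia₂* c-commands the anaphor within its binding domain → licit binder.
*Odette₃* does not c-command the anaphor → cannot bind it.
*Maya₄* does not c-command the anaphor → cannot bind it.

{2}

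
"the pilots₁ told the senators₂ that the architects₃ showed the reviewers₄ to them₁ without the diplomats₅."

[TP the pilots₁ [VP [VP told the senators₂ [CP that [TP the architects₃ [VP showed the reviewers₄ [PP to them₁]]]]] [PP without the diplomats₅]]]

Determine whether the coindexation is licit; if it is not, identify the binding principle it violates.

grammatical

The two coindexed NPs are *the pilots₁* and *them₁*.
*them₁* is a pronoun; its binding domain is the embedded TP, whose subject is the architects₃. Within that domain it is c-commanded only by *the architects₃*, *the reviewers₄*, which carry a different index — the pronoun is free locally, so Principle B holds.
*the pilots₁* is an R-expression; *them₁* does not c-command it, and no other NP shares its index, so Principle C is satisfied.
All principles are respected.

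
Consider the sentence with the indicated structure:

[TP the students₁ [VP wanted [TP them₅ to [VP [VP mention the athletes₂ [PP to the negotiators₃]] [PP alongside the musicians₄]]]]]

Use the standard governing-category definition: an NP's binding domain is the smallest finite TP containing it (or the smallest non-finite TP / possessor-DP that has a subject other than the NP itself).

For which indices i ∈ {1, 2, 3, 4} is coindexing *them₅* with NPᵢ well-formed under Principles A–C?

*them* is a pronoun, so Principle B applies: it must be free in its binding domain.
Binding domain of *them₅*: the matrix TP, whose subject is the students₁.
*the students₁* c-commands the pronoun within its binding domain → coindexation would violate Principle B.
*the athletes₂*: the pronoun c-commands this R-expression → coindexation would violate Principle C on *the athletes₂*.
*the negotiators₃*: the pronoun c-commands this R-expression → coindexation would violate Principle C on *the negotiators₃*.
*the musicians₄*: the pronoun c-commands this R-expression → coindexation would violate Principle C on *the musicians₄*.

none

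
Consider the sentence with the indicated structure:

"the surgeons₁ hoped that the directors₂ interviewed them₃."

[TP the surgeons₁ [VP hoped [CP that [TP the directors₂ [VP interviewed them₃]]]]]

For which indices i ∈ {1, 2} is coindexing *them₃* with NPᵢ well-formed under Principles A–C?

{1}

*them* is a pronoun, so Principle B applies: it must be free in its binding domain.
Binding domain of *them₃*: the embedded TP, whose subject is the directors₂.
*the surgeons₁* c-commands the pronoun but from outside its binding domain, and is not c-commanded by it → coindexation permitted.
*the directors₂* c-commands the pronoun within its binding domain → coindexation would violate Principle B.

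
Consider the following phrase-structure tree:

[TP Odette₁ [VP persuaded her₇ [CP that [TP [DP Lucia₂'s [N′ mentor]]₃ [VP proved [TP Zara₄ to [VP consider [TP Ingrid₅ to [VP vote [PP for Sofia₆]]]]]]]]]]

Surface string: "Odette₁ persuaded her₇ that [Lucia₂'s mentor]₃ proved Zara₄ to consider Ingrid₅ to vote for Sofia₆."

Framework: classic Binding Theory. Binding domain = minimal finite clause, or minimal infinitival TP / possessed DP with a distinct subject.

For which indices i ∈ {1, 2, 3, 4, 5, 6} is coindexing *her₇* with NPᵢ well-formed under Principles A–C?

none

*her* is a pronoun, so Principle B applies: it must be free in its binding domain.
Binding domain of *her₇*: the matrix TP, whose subject is Odette₁.
*Odette₁* c-commands the pronoun within its binding domain → coindexation would violate Principle B.
*Lucia₂*: the pronoun c-commands this R-expression → coindexation would violate Principle C on *Lucia₂*.
*[Lucia₂'s mentor]₃*: the pronoun c-commands this R-expression → coindexation would violate Principle C on *[Lucia₂'s mentor]₃*.
*Zara₄*: the pronoun c-commands this R-expression → coindexation would violate Principle C on *Zara₄*.
*Ingrid₅*: the pronoun c-commands this R-expression → coindexation would violate Principle C on *Ingrid₅*.
*Sofia₆*: the pronoun c-commands this R-expression → coindexation would violate Principle C on *Sofia₆*.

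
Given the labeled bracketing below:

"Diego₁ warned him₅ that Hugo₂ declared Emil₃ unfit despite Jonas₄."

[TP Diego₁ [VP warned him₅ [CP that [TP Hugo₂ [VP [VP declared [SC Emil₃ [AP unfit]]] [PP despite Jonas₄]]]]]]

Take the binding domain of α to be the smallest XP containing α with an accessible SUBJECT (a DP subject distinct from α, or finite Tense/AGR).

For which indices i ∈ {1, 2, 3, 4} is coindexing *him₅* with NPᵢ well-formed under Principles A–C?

none

*him* is a pronoun, so Principle B applies: it must be free in its binding domain.
Binding domain of *him₅*: the matrix TP, whose subject is Diego₁.
*Diego₁* c-commands the pronoun within its binding domain → coindexation would violate Principle B.
*Hugo₂*: the pronoun c-commands this R-expression → coindexation would violate Principle C on *Hugo₂*.
*Emil₃*: the pronoun c-commands this R-expression → coindexation would violate Principle C on *Emil₃*.
*Jonas₄*: the pronoun c-commands this R-expression → coindexation would violate Principle C on *Jonas₄*.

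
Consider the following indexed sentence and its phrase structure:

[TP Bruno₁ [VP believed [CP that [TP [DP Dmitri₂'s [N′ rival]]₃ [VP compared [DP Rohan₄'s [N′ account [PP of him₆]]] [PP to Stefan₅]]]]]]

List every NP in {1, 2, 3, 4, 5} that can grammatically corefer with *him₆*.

{1, 2, 3, 5}

*him* is a pronoun, so Principle B applies: it must be free in its binding domain.
Binding domain of *him₆*: the possessed DP, whose subject is Rohan₄.
*Bruno₁* c-commands the pronoun but from outside its binding domain, and is not c-commanded by it → coindexation permitted.
*Dmitri₂* and the pronoun do not c-command one another → neither Principle B nor Principle C is at stake; coindexation permitted.
*[Dmitri₂'s rival]₃* c-commands the pronoun but from outside its binding domain, and is not c-commanded by it → coindexation permitted.
*Rohan₄* c-commands the pronoun within its binding domain → coindexation would violate Principle B.
*Stefan₅* and the pronoun do not c-command one another → neither Principle B nor Principle C is at stake; coindexation permitted.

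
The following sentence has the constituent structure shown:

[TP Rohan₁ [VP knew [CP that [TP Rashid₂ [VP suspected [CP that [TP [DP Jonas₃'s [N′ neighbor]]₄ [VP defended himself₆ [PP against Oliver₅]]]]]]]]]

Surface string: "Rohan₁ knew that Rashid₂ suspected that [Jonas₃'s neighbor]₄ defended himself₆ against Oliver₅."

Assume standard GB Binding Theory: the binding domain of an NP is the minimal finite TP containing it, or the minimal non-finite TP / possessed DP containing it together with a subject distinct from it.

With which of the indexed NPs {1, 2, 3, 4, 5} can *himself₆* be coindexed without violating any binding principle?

*himself* is an anaphor, so Principle A applies: it must be bound in its binding domain.
Binding domain of *himself₆*: the embedded TP, whose subject is [Jonas₃'s neighbor]₄.
*Rohan₁* c-commands the anaphor but is outside its binding domain → cannot satisfy Principle A.
*Rashid₂* c-commands the anaphor but is outside its binding domain → cannot satisfy Principle A.
*Jonas₃* does not c-command the anaphor → cannot bind it.
*[Jonas₃'s neighbor]₄* c-commands the anaphor within its binding domain → licit binder.
*Oliver₅* does not c-command the anaphor → cannot bind it.

{4}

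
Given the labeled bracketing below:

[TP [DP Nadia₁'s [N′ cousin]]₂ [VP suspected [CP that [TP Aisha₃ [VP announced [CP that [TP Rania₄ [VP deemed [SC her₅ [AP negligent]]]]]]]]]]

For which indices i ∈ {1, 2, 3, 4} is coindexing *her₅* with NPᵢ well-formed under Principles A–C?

{1, 2, 3}

*her* is a pronoun, so Principle B applies: it must be free in its binding domain.
Binding domain of *her₅*: the embedded TP, whose subject is Rania₄.
*Nadia₁* and the pronoun do not c-command one another → neither Principle B nor Principle C is at stake; coindexation permitted.
*[Nadia₁'s cousin]₂* c-commands the pronoun but from outside its binding domain, and is not c-commanded by it → coindexation permitted.
*Aisha₃* c-commands the pronoun but from outside its binding domain, and is not c-commanded by it → coindexation permitted.
*Rania₄* c-commands the pronoun within its binding domain → coindexation would violate Principle B.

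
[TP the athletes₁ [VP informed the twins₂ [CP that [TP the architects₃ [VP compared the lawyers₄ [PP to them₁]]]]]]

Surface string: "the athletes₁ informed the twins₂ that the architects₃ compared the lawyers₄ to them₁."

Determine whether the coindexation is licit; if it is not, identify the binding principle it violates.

The two coindexed NPs are *the athletes₁* and *them₁*.
*them₁* is a pronoun; its binding domain is the embedded TP, whose subject is the architects₃. Within that domain it is c-commanded only by *the architects₃*, *the lawyers₄*, which carry a different index — the pronoun is free locally, so Principle B holds.
*the athletes₁* is an R-expression; *them₁* does not c-command it, and no other NP shares its index, so Principle C is satisfied.
All principles are respected.

grammatical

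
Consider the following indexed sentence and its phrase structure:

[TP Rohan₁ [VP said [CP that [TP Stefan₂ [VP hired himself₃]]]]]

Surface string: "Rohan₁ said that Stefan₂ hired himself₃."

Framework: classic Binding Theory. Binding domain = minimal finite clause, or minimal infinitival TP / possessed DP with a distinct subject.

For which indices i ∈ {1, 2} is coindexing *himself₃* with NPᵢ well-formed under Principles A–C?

{2}

*himself* is an anaphor, so Principle A applies: it must be bound in its binding domain.
Binding domain of *himself₃*: the embedded TP, whose subject is Stefan₂.
*Rohan₁* c-commands the anaphor but is outside its binding domain → cannot satisfy Principle A.
*Stefan₂* c-commands the anaphor within its binding domain → licit binder.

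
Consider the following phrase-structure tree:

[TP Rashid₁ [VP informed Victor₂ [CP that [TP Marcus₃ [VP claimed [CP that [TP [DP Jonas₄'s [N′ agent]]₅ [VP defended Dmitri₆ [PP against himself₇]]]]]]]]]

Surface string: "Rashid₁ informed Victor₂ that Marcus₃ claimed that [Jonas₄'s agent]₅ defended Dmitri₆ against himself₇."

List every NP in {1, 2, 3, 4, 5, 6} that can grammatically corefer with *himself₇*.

*himself* is an anaphor, so Principle A applies: it must be bound in its binding domain.
Binding domain of *himself₇*: the embedded TP, whose subject is [Jonas₄'s agent]₅.
*Rashid₁* c-commands the anaphor but is outside its binding domain → cannot satisfy Principle A.
*Victor₂* c-commands the anaphor but is outside its binding domain → cannot satisfy Principle A.
*Marcus₃* c-commands the anaphor but is outside its binding domain → cannot satisfy Principle A.
*Jonas₄* does not c-command the anaphor → cannot bind it.
*[Jonas₄'s agent]₅* c-commands the anaphor within its binding domain → licit binder.
*Dmitri₆* c-commands the anaphor within its binding domain → licit binder.

{5, 6}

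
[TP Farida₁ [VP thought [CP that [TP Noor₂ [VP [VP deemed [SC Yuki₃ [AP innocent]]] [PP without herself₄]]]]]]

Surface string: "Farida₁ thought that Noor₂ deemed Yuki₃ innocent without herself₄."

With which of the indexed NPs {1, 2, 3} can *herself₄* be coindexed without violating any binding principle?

*herself* is an anaphor, so Principle A applies: it must be bound in its binding domain.
Binding domain of *herself₄*: the embedded TP, whose subject is Noor₂.
*Farida₁* c-commands the anaphor but is outside its binding domain → cannot satisfy Principle A.
*Noor₂* c-commands the anaphor within its binding domain → licit binder.
*Yuki₃* does not c-command the anaphor → cannot bind it.

{2}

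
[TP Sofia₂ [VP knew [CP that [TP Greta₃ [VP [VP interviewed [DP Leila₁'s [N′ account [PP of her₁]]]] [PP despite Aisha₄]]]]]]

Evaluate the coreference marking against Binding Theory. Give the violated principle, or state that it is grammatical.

Principle B

The two coindexed NPs are *Leila₁* and *her₁*.
*her₁* is a pronoun. Its binding domain is the possessed DP, whose subject is Leila₁.
*Leila₁* c-commands it within that domain and carries the same index.
The pronoun is locally bound → Principle B violation.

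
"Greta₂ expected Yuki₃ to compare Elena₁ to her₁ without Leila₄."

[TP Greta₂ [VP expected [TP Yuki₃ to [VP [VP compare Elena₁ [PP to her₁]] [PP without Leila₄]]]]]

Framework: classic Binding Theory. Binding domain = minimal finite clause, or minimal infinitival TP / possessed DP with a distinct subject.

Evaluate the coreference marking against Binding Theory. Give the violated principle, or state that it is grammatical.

Principle B

The two coindexed NPs are *Elena₁* and *her₁*.
*her₁* is a pronoun. Its binding domain is the embedded TP, whose subject is Yuki₃.
*Elena₁* c-commands it within that domain and carries the same index.
The pronoun is locally bound → Principle B violation.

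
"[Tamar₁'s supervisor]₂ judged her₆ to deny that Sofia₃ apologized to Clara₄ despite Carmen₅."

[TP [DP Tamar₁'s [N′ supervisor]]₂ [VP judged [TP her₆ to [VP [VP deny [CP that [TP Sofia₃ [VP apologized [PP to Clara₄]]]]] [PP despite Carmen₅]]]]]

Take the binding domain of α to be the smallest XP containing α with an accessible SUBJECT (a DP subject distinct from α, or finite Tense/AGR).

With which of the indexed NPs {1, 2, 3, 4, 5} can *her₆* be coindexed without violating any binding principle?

{1}

*her* is a pronoun, so Principle B applies: it must be free in its binding domain.
Binding domain of *her₆*: the matrix TP, whose subject is [Tamar₁'s supervisor]₂.
*Tamar₁* and the pronoun do not c-command one another → neither Principle B nor Principle C is at stake; coindexation permitted.
*[Tamar₁'s supervisor]₂* c-commands the pronoun within its binding domain → coindexation would violate Principle B.
*Sofia₃*: the pronoun c-commands this R-expression → coindexation would violate Principle C on *Sofia₃*.
*Clara₄*: the pronoun c-commands this R-expression → coindexation would violate Principle C on *Clara₄*.
*Carmen₅*: the pronoun c-commands this R-expression → coindexation would violate Principle C on *Carmen₅*.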